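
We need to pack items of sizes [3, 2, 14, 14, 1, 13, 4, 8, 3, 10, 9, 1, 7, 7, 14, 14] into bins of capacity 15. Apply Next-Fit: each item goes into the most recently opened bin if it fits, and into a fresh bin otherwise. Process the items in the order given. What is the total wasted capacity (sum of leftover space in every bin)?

3 → bin 1 (remaining 12)
2 → bin 1 (remaining 10)
14 → bin 2 (remaining 1)
14 → bin 3 (remaining 1)
1 → bin 3 (remaining 0)
13 → bin 4 (remaining 2)
4 → bin 5 (remaining 11)
8 → bin 5 (remaining 3)
3 → bin 5 (remaining 0)
10 → bin 6 (remaining 5)
9 → bin 7 (remaining 6)
1 → bin 7 (remaining 5)
7 → bin 8 (remaining 8)
7 → bin 8 (remaining 1)
14 → bin 9 (remaining 1)
14 → bin 10 (remaining 1)
10 bins × 15 = 150; used 124; unused 26.

26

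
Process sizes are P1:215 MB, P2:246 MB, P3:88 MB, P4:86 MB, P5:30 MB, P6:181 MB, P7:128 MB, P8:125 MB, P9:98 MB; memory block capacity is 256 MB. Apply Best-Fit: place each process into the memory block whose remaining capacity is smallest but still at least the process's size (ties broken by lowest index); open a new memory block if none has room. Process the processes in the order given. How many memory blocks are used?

memory block 1: place P1 (215 MB), 41 MB left
memory block 2: place P2 (246 MB), 10 MB left
memory block 3: place P3 (88 MB), 168 MB left
memory block 3: place P4 (86 MB), 82 MB left
memory block 1: place P5 (30 MB), 11 MB left
memory block 4: place P6 (181 MB), 75 MB left
memory block 5: place P7 (128 MB), 128 MB left
memory block 5: place P8 (125 MB), 3 MB left
memory block 6: place P9 (98 MB), 158 MB left

6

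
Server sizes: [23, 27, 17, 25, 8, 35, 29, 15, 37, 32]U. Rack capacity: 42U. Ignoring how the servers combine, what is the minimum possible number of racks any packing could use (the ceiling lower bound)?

6 racks

Total size = 23 + 27 + 17 + 25 + 8 + 35 + 29 + 15 + 37 + 32 = 248U.
⌈248 / 42⌉ = 6.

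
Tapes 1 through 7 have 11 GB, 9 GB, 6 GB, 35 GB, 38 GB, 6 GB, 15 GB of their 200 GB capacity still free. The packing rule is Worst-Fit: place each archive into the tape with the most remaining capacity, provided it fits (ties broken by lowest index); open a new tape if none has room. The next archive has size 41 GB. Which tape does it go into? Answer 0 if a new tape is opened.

0

No tape has ≥ 41 GB free, so a new tape is opened.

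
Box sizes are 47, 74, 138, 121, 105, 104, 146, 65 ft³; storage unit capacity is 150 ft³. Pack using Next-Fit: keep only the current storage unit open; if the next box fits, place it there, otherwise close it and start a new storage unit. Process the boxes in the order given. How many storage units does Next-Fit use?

storage unit 1: place 47 ft³, 103 ft³ left
storage unit 1: place 74 ft³, 29 ft³ left
storage unit 2: place 138 ft³, 12 ft³ left
storage unit 3: place 121 ft³, 29 ft³ left
storage unit 4: place 105 ft³, 45 ft³ left
storage unit 5: place 104 ft³, 46 ft³ left
storage unit 6: place 146 ft³, 4 ft³ left
storage unit 7: place 65 ft³, 85 ft³ left
Final storage units: [47,74] [138] [121] [105] [104] [146] [65].

7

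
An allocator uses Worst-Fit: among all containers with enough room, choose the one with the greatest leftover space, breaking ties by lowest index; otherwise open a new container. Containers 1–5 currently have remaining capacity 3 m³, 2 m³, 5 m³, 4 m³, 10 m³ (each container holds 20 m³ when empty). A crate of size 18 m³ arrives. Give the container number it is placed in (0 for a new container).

0

No container has ≥ 18 m³ free, so a new container is opened.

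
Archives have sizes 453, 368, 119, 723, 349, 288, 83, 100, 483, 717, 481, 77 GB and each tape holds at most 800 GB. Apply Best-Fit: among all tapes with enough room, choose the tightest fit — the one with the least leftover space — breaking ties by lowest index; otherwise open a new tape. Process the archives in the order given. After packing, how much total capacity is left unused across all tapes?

453 GB → tape 1 (remaining 347 GB)
368 GB → tape 2 (remaining 432 GB)
119 GB → tape 1 (remaining 228 GB)
723 GB → tape 3 (remaining 77 GB)
349 GB → tape 2 (remaining 83 GB)
288 GB → tape 4 (remaining 512 GB)
83 GB → tape 2 (remaining 0 GB)
100 GB → tape 1 (remaining 128 GB)
483 GB → tape 4 (remaining 29 GB)
717 GB → tape 5 (remaining 83 GB)
481 GB → tape 6 (remaining 319 GB)
77 GB → tape 3 (remaining 0 GB)
6 tapes × 800 GB = 4800 GB; used 4241 GB; unused 559 GB.

559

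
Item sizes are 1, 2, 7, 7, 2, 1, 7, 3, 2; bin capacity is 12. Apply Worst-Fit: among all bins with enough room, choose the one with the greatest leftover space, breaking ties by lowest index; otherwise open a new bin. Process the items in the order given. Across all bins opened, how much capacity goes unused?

Put 1 in bin 1; 11 remain.
Put 2 in bin 1; 9 remain.
Put 7 in bin 1; 2 remain.
Put 7 in bin 2; 5 remain.
Put 2 in bin 2; 3 remain.
Put 1 in bin 2; 2 remain.
Put 7 in bin 3; 5 remain.
Put 3 in bin 3; 2 remain.
Put 2 in bin 1; 0 remain.
3 bins × 12 = 36; used 32; unused 4.

4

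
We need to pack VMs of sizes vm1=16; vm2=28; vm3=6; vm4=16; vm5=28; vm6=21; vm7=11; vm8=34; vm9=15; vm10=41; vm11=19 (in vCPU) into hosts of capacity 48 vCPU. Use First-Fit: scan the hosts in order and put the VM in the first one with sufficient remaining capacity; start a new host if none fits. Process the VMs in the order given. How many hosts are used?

6 hosts

vm1 (16 vCPU) → host 1 (remaining 32 vCPU)
vm2 (28 vCPU) → host 1 (remaining 4 vCPU)
vm3 (6 vCPU) → host 2 (remaining 42 vCPU)
vm4 (16 vCPU) → host 2 (remaining 26 vCPU)
vm5 (28 vCPU) → host 3 (remaining 20 vCPU)
vm6 (21 vCPU) → host 2 (remaining 5 vCPU)
vm7 (11 vCPU) → host 3 (remaining 9 vCPU)
vm8 (34 vCPU) → host 4 (remaining 14 vCPU)
vm9 (15 vCPU) → host 5 (remaining 33 vCPU)
vm10 (41 vCPU) → host 6 (remaining 7 vCPU)
vm11 (19 vCPU) → host 5 (remaining 14 vCPU)
Final hosts: [16,28] [6,16,21] [28,11] [34] [15,19] [41].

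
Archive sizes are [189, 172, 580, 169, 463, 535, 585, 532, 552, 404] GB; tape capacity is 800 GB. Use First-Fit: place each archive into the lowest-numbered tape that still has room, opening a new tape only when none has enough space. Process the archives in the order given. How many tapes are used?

8

189 GB → tape 1 (remaining 611 GB)
172 GB → tape 1 (remaining 439 GB)
580 GB → tape 2 (remaining 220 GB)
169 GB → tape 1 (remaining 270 GB)
463 GB → tape 3 (remaining 337 GB)
535 GB → tape 4 (remaining 265 GB)
585 GB → tape 5 (remaining 215 GB)
532 GB → tape 6 (remaining 268 GB)
552 GB → tape 7 (remaining 248 GB)
404 GB → tape 8 (remaining 396 GB)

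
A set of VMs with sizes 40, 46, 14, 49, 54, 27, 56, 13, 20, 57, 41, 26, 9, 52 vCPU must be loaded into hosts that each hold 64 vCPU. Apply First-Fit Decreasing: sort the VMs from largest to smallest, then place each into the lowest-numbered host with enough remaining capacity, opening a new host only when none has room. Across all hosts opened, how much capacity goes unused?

Sorted descending: 57, 56, 54, 52, 49, 46, 41, 40, 27, 26, 20, 14, 13, 9.
Put 57 vCPU in host 1; 7 vCPU remain.
Put 56 vCPU in host 2; 8 vCPU remain.
Put 54 vCPU in host 3; 10 vCPU remain.
Put 52 vCPU in host 4; 12 vCPU remain.
Put 49 vCPU in host 5; 15 vCPU remain.
Put 46 vCPU in host 6; 18 vCPU remain.
Put 41 vCPU in host 7; 23 vCPU remain.
Put 40 vCPU in host 8; 24 vCPU remain.
Put 27 vCPU in host 9; 37 vCPU remain.
Put 26 vCPU in host 9; 11 vCPU remain.
Put 20 vCPU in host 7; 3 vCPU remain.
Put 14 vCPU in host 5; 1 vCPU remain.
Put 13 vCPU in host 6; 5 vCPU remain.
Put 9 vCPU in host 3; 1 vCPU remain.
9 hosts × 64 vCPU = 576 vCPU; used 504 vCPU; unused 72 vCPU.

72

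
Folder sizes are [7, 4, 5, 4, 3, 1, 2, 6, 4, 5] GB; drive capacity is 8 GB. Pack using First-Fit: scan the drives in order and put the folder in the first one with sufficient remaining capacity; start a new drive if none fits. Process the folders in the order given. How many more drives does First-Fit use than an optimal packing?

First-Fit: [7,1] [4,4] [5,3] [2,6] [4] [5] → 6 drives.
Total size 41 GB; any packing needs at least ⌈41/8⌉ = 6 drives.
So 6 is already optimal.

0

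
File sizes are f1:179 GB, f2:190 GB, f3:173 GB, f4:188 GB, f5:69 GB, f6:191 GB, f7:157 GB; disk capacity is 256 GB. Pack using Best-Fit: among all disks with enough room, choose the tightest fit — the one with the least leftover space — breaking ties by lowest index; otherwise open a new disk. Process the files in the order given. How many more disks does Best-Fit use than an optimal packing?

Best-Fit: [179,69] [190] [173] [188] [191] [157] → 6 disks.
6 files exceed 128 GB (half the capacity), and no two of those can share a disk, so at least 6 disks are needed.
So 6 is already optimal.

0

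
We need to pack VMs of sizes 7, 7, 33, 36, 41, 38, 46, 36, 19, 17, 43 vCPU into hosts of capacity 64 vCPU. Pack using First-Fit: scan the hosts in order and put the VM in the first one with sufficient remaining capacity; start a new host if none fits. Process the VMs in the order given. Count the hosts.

host 1: place 7 vCPU, 57 vCPU left
host 1: place 7 vCPU, 50 vCPU left
host 1: place 33 vCPU, 17 vCPU left
host 2: place 36 vCPU, 28 vCPU left
host 3: place 41 vCPU, 23 vCPU left
host 4: place 38 vCPU, 26 vCPU left
host 5: place 46 vCPU, 18 vCPU left
host 6: place 36 vCPU, 28 vCPU left
host 2: place 19 vCPU, 9 vCPU left
host 1: place 17 vCPU, 0 vCPU left
host 7: place 43 vCPU, 21 vCPU left

7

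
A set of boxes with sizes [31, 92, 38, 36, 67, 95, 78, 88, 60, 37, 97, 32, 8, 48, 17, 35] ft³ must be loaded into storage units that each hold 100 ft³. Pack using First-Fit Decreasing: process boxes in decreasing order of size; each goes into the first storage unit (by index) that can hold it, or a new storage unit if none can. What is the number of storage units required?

Sorted descending: 97, 95, 92, 88, 78, 67, 60, 48, 38, 37, 36, 35, 32, 31, 17, 8.
Put 97 ft³ in storage unit 1; 3 ft³ remain.
Put 95 ft³ in storage unit 2; 5 ft³ remain.
Put 92 ft³ in storage unit 3; 8 ft³ remain.
Put 88 ft³ in storage unit 4; 12 ft³ remain.
Put 78 ft³ in storage unit 5; 22 ft³ remain.
Put 67 ft³ in storage unit 6; 33 ft³ remain.
Put 60 ft³ in storage unit 7; 40 ft³ remain.
Put 48 ft³ in storage unit 8; 52 ft³ remain.
Put 38 ft³ in storage unit 7; 2 ft³ remain.
Put 37 ft³ in storage unit 8; 15 ft³ remain.
Put 36 ft³ in storage unit 9; 64 ft³ remain.
Put 35 ft³ in storage unit 9; 29 ft³ remain.
Put 32 ft³ in storage unit 6; 1 ft³ remain.
Put 31 ft³ in storage unit 10; 69 ft³ remain.
Put 17 ft³ in storage unit 5; 5 ft³ remain.
Put 8 ft³ in storage unit 3; 0 ft³ remain.

10 storage units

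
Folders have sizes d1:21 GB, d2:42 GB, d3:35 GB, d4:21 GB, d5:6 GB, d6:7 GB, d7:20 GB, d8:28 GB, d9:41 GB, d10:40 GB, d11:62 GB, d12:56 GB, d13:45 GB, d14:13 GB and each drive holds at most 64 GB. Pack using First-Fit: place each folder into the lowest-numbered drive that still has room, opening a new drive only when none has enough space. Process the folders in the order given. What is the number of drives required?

8 drives

Put d1 (21 GB) in drive 1; 43 GB remain.
Put d2 (42 GB) in drive 1; 1 GB remain.
Put d3 (35 GB) in drive 2; 29 GB remain.
Put d4 (21 GB) in drive 2; 8 GB remain.
Put d5 (6 GB) in drive 2; 2 GB remain.
Put d6 (7 GB) in drive 3; 57 GB remain.
Put d7 (20 GB) in drive 3; 37 GB remain.
Put d8 (28 GB) in drive 3; 9 GB remain.
Put d9 (41 GB) in drive 4; 23 GB remain.
Put d10 (40 GB) in drive 5; 24 GB remain.
Put d11 (62 GB) in drive 6; 2 GB remain.
Put d12 (56 GB) in drive 7; 8 GB remain.
Put d13 (45 GB) in drive 8; 19 GB remain.
Put d14 (13 GB) in drive 4; 10 GB remain.
Final drives: [21,42] [35,21,6] [7,20,28] [41,13] [40] [62] [56] [45].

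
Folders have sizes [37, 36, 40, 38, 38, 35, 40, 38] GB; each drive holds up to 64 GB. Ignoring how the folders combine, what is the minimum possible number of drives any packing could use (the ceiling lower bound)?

5 drives

Total size = 37 + 36 + 40 + 38 + 38 + 35 + 40 + 38 = 302 GB.
⌈302 / 64⌉ = 5.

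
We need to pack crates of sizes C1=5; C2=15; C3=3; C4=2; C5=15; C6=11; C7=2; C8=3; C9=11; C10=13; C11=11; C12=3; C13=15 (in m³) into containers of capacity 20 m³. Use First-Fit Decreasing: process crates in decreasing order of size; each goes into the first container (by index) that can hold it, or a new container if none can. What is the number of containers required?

Sorted descending: 15, 15, 15, 13, 11, 11, 11, 5, 3, 3, 3, 2, 2.
15 m³ → container 1 (remaining 5 m³)
15 m³ → container 2 (remaining 5 m³)
15 m³ → container 3 (remaining 5 m³)
13 m³ → container 4 (remaining 7 m³)
11 m³ → container 5 (remaining 9 m³)
11 m³ → container 6 (remaining 9 m³)
11 m³ → container 7 (remaining 9 m³)
5 m³ → container 1 (remaining 0 m³)
3 m³ → container 2 (remaining 2 m³)
3 m³ → container 3 (remaining 2 m³)
3 m³ → container 4 (remaining 4 m³)
2 m³ → container 2 (remaining 0 m³)
2 m³ → container 3 (remaining 0 m³)

7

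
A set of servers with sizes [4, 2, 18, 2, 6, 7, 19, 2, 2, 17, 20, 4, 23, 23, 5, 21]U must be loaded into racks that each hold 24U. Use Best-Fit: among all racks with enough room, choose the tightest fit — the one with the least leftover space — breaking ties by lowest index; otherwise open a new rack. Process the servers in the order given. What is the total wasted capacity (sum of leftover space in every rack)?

rack 1: place 4U, 20U left
rack 1: place 2U, 18U left
rack 1: place 18U, 0U left
rack 2: place 2U, 22U left
rack 2: place 6U, 16U left
rack 2: place 7U, 9U left
rack 3: place 19U, 5U left
rack 3: place 2U, 3U left
rack 3: place 2U, 1U left
rack 4: place 17U, 7U left
rack 5: place 20U, 4U left
rack 5: place 4U, 0U left
rack 6: place 23U, 1U left
rack 7: place 23U, 1U left
rack 4: place 5U, 2U left
rack 8: place 21U, 3U left
8 racks × 24U = 192U; used 175U; unused 17U.

17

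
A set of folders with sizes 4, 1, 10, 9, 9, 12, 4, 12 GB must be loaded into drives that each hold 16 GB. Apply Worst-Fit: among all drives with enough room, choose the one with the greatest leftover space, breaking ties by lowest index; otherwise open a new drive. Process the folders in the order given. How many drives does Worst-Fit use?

5 drives

4 GB → drive 1 (remaining 12 GB)
1 GB → drive 1 (remaining 11 GB)
10 GB → drive 1 (remaining 1 GB)
9 GB → drive 2 (remaining 7 GB)
9 GB → drive 3 (remaining 7 GB)
12 GB → drive 4 (remaining 4 GB)
4 GB → drive 2 (remaining 3 GB)
12 GB → drive 5 (remaining 4 GB)
Final drives: [4,1,10] [9,4] [9] [12] [12].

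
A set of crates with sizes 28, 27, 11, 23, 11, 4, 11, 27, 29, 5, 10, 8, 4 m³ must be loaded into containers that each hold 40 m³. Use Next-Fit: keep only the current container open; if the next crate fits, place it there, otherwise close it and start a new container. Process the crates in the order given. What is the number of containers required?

Put 28 m³ in container 1; 12 m³ remain.
Put 27 m³ in container 2; 13 m³ remain.
Put 11 m³ in container 2; 2 m³ remain.
Put 23 m³ in container 3; 17 m³ remain.
Put 11 m³ in container 3; 6 m³ remain.
Put 4 m³ in container 3; 2 m³ remain.
Put 11 m³ in container 4; 29 m³ remain.
Put 27 m³ in container 4; 2 m³ remain.
Put 29 m³ in container 5; 11 m³ remain.
Put 5 m³ in container 5; 6 m³ remain.
Put 10 m³ in container 6; 30 m³ remain.
Put 8 m³ in container 6; 22 m³ remain.
Put 4 m³ in container 6; 18 m³ remain.
Final containers: [28] [27,11] [23,11,4] [11,27] [29,5] [10,8,4].

6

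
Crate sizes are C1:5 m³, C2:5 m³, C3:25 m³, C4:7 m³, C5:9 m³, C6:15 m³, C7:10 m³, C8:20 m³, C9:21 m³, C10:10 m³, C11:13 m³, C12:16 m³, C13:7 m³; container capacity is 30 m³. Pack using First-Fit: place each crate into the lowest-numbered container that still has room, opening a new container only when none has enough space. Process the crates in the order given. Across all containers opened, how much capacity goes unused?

17

C1 (5 m³) → container 1 (remaining 25 m³)
C2 (5 m³) → container 1 (remaining 20 m³)
C3 (25 m³) → container 2 (remaining 5 m³)
C4 (7 m³) → container 1 (remaining 13 m³)
C5 (9 m³) → container 1 (remaining 4 m³)
C6 (15 m³) → container 3 (remaining 15 m³)
C7 (10 m³) → container 3 (remaining 5 m³)
C8 (20 m³) → container 4 (remaining 10 m³)
C9 (21 m³) → container 5 (remaining 9 m³)
C10 (10 m³) → container 4 (remaining 0 m³)
C11 (13 m³) → container 6 (remaining 17 m³)
C12 (16 m³) → container 6 (remaining 1 m³)
C13 (7 m³) → container 5 (remaining 2 m³)
6 containers × 30 m³ = 180 m³; used 163 m³; unused 17 m³.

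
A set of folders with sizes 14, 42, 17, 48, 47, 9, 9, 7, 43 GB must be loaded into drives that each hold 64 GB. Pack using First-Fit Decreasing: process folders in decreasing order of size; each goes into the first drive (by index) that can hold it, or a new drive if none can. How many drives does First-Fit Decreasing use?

Sorted descending: 48, 47, 43, 42, 17, 14, 9, 9, 7.
48 GB → drive 1 (remaining 16 GB)
47 GB → drive 2 (remaining 17 GB)
43 GB → drive 3 (remaining 21 GB)
42 GB → drive 4 (remaining 22 GB)
17 GB → drive 2 (remaining 0 GB)
14 GB → drive 1 (remaining 2 GB)
9 GB → drive 3 (remaining 12 GB)
9 GB → drive 3 (remaining 3 GB)
7 GB → drive 4 (remaining 15 GB)
Final drives: [48,14] [47,17] [43,9,9] [42,7].

4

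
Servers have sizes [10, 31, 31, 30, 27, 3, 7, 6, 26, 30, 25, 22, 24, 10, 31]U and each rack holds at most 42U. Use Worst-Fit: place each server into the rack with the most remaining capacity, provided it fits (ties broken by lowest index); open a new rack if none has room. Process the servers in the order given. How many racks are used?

Put 10U in rack 1; 32U remain.
Put 31U in rack 1; 1U remain.
Put 31U in rack 2; 11U remain.
Put 30U in rack 3; 12U remain.
Put 27U in rack 4; 15U remain.
Put 3U in rack 4; 12U remain.
Put 7U in rack 3; 5U remain.
Put 6U in rack 4; 6U remain.
Put 26U in rack 5; 16U remain.
Put 30U in rack 6; 12U remain.
Put 25U in rack 7; 17U remain.
Put 22U in rack 8; 20U remain.
Put 24U in rack 9; 18U remain.
Put 10U in rack 8; 10U remain.
Put 31U in rack 10; 11U remain.
Final racks: [10,31] [31] [30,7] [27,3,6] [26] [30] [25] [22,10] [24] [31].

10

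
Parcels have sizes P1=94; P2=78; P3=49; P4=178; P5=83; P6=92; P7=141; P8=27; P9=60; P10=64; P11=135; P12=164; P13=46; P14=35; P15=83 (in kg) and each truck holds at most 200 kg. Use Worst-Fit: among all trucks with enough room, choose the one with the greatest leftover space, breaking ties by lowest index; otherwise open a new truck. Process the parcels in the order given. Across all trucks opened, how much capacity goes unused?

271

P1 (94 kg) → truck 1 (remaining 106 kg)
P2 (78 kg) → truck 1 (remaining 28 kg)
P3 (49 kg) → truck 2 (remaining 151 kg)
P4 (178 kg) → truck 3 (remaining 22 kg)
P5 (83 kg) → truck 2 (remaining 68 kg)
P6 (92 kg) → truck 4 (remaining 108 kg)
P7 (141 kg) → truck 5 (remaining 59 kg)
P8 (27 kg) → truck 4 (remaining 81 kg)
P9 (60 kg) → truck 4 (remaining 21 kg)
P10 (64 kg) → truck 2 (remaining 4 kg)
P11 (135 kg) → truck 6 (remaining 65 kg)
P12 (164 kg) → truck 7 (remaining 36 kg)
P13 (46 kg) → truck 6 (remaining 19 kg)
P14 (35 kg) → truck 5 (remaining 24 kg)
P15 (83 kg) → truck 8 (remaining 117 kg)
8 trucks × 200 kg = 1600 kg; used 1329 kg; unused 271 kg.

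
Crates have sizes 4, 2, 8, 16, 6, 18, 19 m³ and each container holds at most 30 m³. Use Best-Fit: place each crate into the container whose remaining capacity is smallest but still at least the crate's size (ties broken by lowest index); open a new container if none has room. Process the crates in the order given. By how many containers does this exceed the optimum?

Best-Fit: [4,2,8,16] [6,18] [19] → 3 containers.
Total size 73 m³; any packing needs at least ⌈73/30⌉ = 3 containers.
So 3 is already optimal.

0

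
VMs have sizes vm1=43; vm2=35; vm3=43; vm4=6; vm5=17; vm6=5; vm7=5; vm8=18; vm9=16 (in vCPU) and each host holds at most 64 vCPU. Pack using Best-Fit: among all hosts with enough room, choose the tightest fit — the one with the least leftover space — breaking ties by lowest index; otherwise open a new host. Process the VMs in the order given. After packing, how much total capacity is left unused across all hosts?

vm1 (43 vCPU) → host 1 (remaining 21 vCPU)
vm2 (35 vCPU) → host 2 (remaining 29 vCPU)
vm3 (43 vCPU) → host 3 (remaining 21 vCPU)
vm4 (6 vCPU) → host 1 (remaining 15 vCPU)
vm5 (17 vCPU) → host 3 (remaining 4 vCPU)
vm6 (5 vCPU) → host 1 (remaining 10 vCPU)
vm7 (5 vCPU) → host 1 (remaining 5 vCPU)
vm8 (18 vCPU) → host 2 (remaining 11 vCPU)
vm9 (16 vCPU) → host 4 (remaining 48 vCPU)
4 hosts × 64 vCPU = 256 vCPU; used 188 vCPU; unused 68 vCPU.

68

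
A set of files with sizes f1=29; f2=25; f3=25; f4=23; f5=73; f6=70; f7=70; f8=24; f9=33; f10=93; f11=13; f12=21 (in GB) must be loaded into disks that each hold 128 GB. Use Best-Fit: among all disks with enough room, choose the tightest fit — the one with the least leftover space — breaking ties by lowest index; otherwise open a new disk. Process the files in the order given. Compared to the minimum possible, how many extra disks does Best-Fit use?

Best-Fit: [29,25,25,23,24] [73,33,13] [70] [70] [93,21] → 5 disks.
Total size 499 GB; any packing needs at least ⌈499/128⌉ = 4 disks.
An optimal packing achieves that bound: [93,33] [73,29,25] [70,25,24] [70,23,21,13] → 4 disks.
Excess: 5 − 4 = 1.

1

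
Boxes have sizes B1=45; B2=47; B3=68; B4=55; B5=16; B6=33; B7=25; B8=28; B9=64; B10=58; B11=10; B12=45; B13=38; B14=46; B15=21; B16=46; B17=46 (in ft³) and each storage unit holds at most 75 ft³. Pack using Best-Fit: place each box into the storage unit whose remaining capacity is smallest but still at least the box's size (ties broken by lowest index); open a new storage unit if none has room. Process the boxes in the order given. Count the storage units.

11 storage units

Put B1 (45 ft³) in storage unit 1; 30 ft³ remain.
Put B2 (47 ft³) in storage unit 2; 28 ft³ remain.
Put B3 (68 ft³) in storage unit 3; 7 ft³ remain.
Put B4 (55 ft³) in storage unit 4; 20 ft³ remain.
Put B5 (16 ft³) in storage unit 4; 4 ft³ remain.
Put B6 (33 ft³) in storage unit 5; 42 ft³ remain.
Put B7 (25 ft³) in storage unit 2; 3 ft³ remain.
Put B8 (28 ft³) in storage unit 1; 2 ft³ remain.
Put B9 (64 ft³) in storage unit 6; 11 ft³ remain.
Put B10 (58 ft³) in storage unit 7; 17 ft³ remain.
Put B11 (10 ft³) in storage unit 6; 1 ft³ remain.
Put B12 (45 ft³) in storage unit 8; 30 ft³ remain.
Put B13 (38 ft³) in storage unit 5; 4 ft³ remain.
Put B14 (46 ft³) in storage unit 9; 29 ft³ remain.
Put B15 (21 ft³) in storage unit 9; 8 ft³ remain.
Put B16 (46 ft³) in storage unit 10; 29 ft³ remain.
Put B17 (46 ft³) in storage unit 11; 29 ft³ remain.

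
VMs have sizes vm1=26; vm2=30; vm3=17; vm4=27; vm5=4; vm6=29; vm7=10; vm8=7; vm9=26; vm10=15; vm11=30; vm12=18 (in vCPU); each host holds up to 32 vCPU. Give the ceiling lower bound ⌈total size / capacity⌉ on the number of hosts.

8 hosts

Total size = 26 + 30 + 17 + 27 + 4 + 29 + 10 + 7 + 26 + 15 + 30 + 18 = 239 vCPU.
⌈239 / 32⌉ = 8.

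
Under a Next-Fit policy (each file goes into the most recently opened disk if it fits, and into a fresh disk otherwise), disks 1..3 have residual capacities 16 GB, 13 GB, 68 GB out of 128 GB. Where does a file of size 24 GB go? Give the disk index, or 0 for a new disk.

3

Next-Fit only looks at disk 3, which has 68 GB free.
24 GB fits there.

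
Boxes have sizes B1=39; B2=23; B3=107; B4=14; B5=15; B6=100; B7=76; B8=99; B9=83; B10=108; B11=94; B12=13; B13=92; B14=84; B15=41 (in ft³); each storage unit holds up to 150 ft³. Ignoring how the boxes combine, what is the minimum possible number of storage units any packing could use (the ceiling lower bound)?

Total size = 39 + 23 + 107 + 14 + 15 + 100 + 76 + 99 + 83 + 108 + 94 + 13 + 92 + 84 + 41 = 988 ft³.
⌈988 / 150⌉ = 7.

7 storage units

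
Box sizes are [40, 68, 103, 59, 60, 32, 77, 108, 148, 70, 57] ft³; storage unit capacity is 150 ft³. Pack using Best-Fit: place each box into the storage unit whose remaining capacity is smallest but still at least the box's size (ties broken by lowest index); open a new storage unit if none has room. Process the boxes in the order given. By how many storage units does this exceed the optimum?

Best-Fit: [40,68,32] [103] [59,60] [77,70] [108] [148] [57] → 7 storage units.
Total size 822 ft³; any packing needs at least ⌈822/150⌉ = 6 storage units.
An optimal packing achieves that bound: [148] [108,40] [103,32] [77,70] [68,60] [59,57] → 6 storage units.
Excess: 7 − 6 = 1.

1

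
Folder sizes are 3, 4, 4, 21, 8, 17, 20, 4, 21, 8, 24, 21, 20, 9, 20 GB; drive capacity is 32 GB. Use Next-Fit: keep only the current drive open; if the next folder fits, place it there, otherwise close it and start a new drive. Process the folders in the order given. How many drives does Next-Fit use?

8

Put 3 GB in drive 1; 29 GB remain.
Put 4 GB in drive 1; 25 GB remain.
Put 4 GB in drive 1; 21 GB remain.
Put 21 GB in drive 1; 0 GB remain.
Put 8 GB in drive 2; 24 GB remain.
Put 17 GB in drive 2; 7 GB remain.
Put 20 GB in drive 3; 12 GB remain.
Put 4 GB in drive 3; 8 GB remain.
Put 21 GB in drive 4; 11 GB remain.
Put 8 GB in drive 4; 3 GB remain.
Put 24 GB in drive 5; 8 GB remain.
Put 21 GB in drive 6; 11 GB remain.
Put 20 GB in drive 7; 12 GB remain.
Put 9 GB in drive 7; 3 GB remain.
Put 20 GB in drive 8; 12 GB remain.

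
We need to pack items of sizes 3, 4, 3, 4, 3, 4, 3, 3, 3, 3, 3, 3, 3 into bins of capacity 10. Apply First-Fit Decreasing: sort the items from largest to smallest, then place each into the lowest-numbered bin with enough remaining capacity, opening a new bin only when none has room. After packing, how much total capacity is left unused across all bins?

8

Sorted descending: 4, 4, 4, 3, 3, 3, 3, 3, 3, 3, 3, 3, 3.
4 → bin 1 (remaining 6)
4 → bin 1 (remaining 2)
4 → bin 2 (remaining 6)
3 → bin 2 (remaining 3)
3 → bin 2 (remaining 0)
3 → bin 3 (remaining 7)
3 → bin 3 (remaining 4)
3 → bin 3 (remaining 1)
3 → bin 4 (remaining 7)
3 → bin 4 (remaining 4)
3 → bin 4 (remaining 1)
3 → bin 5 (remaining 7)
3 → bin 5 (remaining 4)
5 bins × 10 = 50; used 42; unused 8.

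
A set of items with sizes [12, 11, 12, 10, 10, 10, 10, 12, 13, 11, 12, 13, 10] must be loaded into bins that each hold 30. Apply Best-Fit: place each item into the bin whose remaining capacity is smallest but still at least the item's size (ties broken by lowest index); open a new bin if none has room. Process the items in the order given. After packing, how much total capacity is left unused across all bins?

34

12 → bin 1 (remaining 18)
11 → bin 1 (remaining 7)
12 → bin 2 (remaining 18)
10 → bin 2 (remaining 8)
10 → bin 3 (remaining 20)
10 → bin 3 (remaining 10)
10 → bin 3 (remaining 0)
12 → bin 4 (remaining 18)
13 → bin 4 (remaining 5)
11 → bin 5 (remaining 19)
12 → bin 5 (remaining 7)
13 → bin 6 (remaining 17)
10 → bin 6 (remaining 7)
6 bins × 30 = 180; used 146; unused 34.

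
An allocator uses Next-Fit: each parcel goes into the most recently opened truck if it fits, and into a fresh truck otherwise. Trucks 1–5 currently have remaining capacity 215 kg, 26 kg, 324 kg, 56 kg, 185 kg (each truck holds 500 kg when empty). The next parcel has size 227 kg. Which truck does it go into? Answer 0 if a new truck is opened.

0

Next-Fit only looks at truck 5, which has 185 kg free.
227 kg does not fit, so a new truck is opened.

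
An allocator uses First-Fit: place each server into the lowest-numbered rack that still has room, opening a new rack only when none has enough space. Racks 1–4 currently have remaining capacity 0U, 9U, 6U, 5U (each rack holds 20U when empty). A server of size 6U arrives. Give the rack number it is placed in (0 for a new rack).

2

Racks with room: rack 2 (9U), rack 3 (6U).
The first with room is rack 2.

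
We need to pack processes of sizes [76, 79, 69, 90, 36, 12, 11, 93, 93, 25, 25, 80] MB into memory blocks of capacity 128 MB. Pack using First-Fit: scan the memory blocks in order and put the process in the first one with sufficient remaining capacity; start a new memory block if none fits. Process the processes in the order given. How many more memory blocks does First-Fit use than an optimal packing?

0

First-Fit: [76,36,12] [79,11,25] [69,25] [90] [93] [93] [80] → 7 memory blocks.
7 processes exceed 64 MB (half the capacity), and no two of those can share a memory block, so at least 7 memory blocks are needed.
So 7 is already optimal.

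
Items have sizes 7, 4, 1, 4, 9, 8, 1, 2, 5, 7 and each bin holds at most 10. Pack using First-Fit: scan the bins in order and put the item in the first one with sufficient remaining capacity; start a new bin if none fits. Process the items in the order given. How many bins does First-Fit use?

6

Put 7 in bin 1; 3 remain.
Put 4 in bin 2; 6 remain.
Put 1 in bin 1; 2 remain.
Put 4 in bin 2; 2 remain.
Put 9 in bin 3; 1 remain.
Put 8 in bin 4; 2 remain.
Put 1 in bin 1; 1 remain.
Put 2 in bin 2; 0 remain.
Put 5 in bin 5; 5 remain.
Put 7 in bin 6; 3 remain.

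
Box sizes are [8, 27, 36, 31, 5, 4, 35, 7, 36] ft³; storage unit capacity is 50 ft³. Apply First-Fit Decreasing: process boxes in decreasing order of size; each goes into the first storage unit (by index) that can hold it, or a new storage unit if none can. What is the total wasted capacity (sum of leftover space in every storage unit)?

61

Sorted descending: 36, 36, 35, 31, 27, 8, 7, 5, 4.
Put 36 ft³ in storage unit 1; 14 ft³ remain.
Put 36 ft³ in storage unit 2; 14 ft³ remain.
Put 35 ft³ in storage unit 3; 15 ft³ remain.
Put 31 ft³ in storage unit 4; 19 ft³ remain.
Put 27 ft³ in storage unit 5; 23 ft³ remain.
Put 8 ft³ in storage unit 1; 6 ft³ remain.
Put 7 ft³ in storage unit 2; 7 ft³ remain.
Put 5 ft³ in storage unit 1; 1 ft³ remain.
Put 4 ft³ in storage unit 2; 3 ft³ remain.
5 storage units × 50 ft³ = 250 ft³; used 189 ft³; unused 61 ft³.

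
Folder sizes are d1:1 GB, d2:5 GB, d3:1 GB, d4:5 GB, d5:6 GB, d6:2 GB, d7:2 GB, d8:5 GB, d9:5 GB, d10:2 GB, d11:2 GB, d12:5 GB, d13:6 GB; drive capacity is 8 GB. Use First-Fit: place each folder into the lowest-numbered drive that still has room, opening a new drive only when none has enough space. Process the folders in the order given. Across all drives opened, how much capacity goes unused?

9

drive 1: place d1 (1 GB), 7 GB left
drive 1: place d2 (5 GB), 2 GB left
drive 1: place d3 (1 GB), 1 GB left
drive 2: place d4 (5 GB), 3 GB left
drive 3: place d5 (6 GB), 2 GB left
drive 2: place d6 (2 GB), 1 GB left
drive 3: place d7 (2 GB), 0 GB left
drive 4: place d8 (5 GB), 3 GB left
drive 5: place d9 (5 GB), 3 GB left
drive 4: place d10 (2 GB), 1 GB left
drive 5: place d11 (2 GB), 1 GB left
drive 6: place d12 (5 GB), 3 GB left
drive 7: place d13 (6 GB), 2 GB left
7 drives × 8 GB = 56 GB; used 47 GB; unused 9 GB.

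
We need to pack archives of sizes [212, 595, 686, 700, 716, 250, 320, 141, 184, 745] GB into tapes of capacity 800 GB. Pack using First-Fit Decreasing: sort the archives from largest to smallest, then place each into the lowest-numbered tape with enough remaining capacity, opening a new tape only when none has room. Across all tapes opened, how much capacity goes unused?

Sorted descending: 745, 716, 700, 686, 595, 320, 250, 212, 184, 141.
tape 1: place 745 GB, 55 GB left
tape 2: place 716 GB, 84 GB left
tape 3: place 700 GB, 100 GB left
tape 4: place 686 GB, 114 GB left
tape 5: place 595 GB, 205 GB left
tape 6: place 320 GB, 480 GB left
tape 6: place 250 GB, 230 GB left
tape 6: place 212 GB, 18 GB left
tape 5: place 184 GB, 21 GB left
tape 7: place 141 GB, 659 GB left
7 tapes × 800 GB = 5600 GB; used 4549 GB; unused 1051 GB.

1051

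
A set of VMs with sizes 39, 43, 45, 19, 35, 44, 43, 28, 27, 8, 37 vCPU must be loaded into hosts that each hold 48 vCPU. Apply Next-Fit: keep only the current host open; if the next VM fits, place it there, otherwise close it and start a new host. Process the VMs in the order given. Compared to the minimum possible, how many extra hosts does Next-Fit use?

Next-Fit: [39] [43] [45] [19] [35] [44] [43] [28] [27,8] [37] → 10 hosts.
9 VMs exceed 24 vCPU (half the capacity), and no two of those can share a host, so at least 9 hosts are needed.
An optimal packing achieves that bound: [45] [44] [43] [43] [39,8] [37] [35] [28,19] [27] → 9 hosts.
Excess: 10 − 9 = 1.

1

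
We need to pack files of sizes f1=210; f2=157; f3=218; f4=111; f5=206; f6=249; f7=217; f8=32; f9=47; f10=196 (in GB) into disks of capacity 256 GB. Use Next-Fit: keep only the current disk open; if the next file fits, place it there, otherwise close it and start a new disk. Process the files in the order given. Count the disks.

8

f1 (210 GB) → disk 1 (remaining 46 GB)
f2 (157 GB) → disk 2 (remaining 99 GB)
f3 (218 GB) → disk 3 (remaining 38 GB)
f4 (111 GB) → disk 4 (remaining 145 GB)
f5 (206 GB) → disk 5 (remaining 50 GB)
f6 (249 GB) → disk 6 (remaining 7 GB)
f7 (217 GB) → disk 7 (remaining 39 GB)
f8 (32 GB) → disk 7 (remaining 7 GB)
f9 (47 GB) → disk 8 (remaining 209 GB)
f10 (196 GB) → disk 8 (remaining 13 GB)
Final disks: [210] [157] [218] [111] [206] [249] [217,32] [47,196].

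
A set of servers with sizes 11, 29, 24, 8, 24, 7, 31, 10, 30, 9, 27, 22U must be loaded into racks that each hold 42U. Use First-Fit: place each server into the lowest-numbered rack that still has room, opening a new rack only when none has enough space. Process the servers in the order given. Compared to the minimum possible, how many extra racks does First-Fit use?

0

First-Fit: [11,29] [24,8,7] [24,10] [31,9] [30] [27] [22] → 7 racks.
7 servers exceed 21U (half the capacity), and no two of those can share a rack, so at least 7 racks are needed.
So 7 is already optimal.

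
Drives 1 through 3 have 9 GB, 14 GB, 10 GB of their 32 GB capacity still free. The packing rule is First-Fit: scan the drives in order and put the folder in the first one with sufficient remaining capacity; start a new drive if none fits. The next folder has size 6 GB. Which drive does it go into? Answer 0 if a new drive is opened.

Drives with room: drive 1 (9 GB), drive 2 (14 GB), drive 3 (10 GB).
The first with room is drive 1.

1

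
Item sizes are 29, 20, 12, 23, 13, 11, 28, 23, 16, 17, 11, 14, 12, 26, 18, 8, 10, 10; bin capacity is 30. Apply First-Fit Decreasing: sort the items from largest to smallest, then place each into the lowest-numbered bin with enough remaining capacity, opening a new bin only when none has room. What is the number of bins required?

11

Sorted descending: 29, 28, 26, 23, 23, 20, 18, 17, 16, 14, 13, 12, 12, 11, 11, 10, 10, 8.
Put 29 in bin 1; 1 remain.
Put 28 in bin 2; 2 remain.
Put 26 in bin 3; 4 remain.
Put 23 in bin 4; 7 remain.
Put 23 in bin 5; 7 remain.
Put 20 in bin 6; 10 remain.
Put 18 in bin 7; 12 remain.
Put 17 in bin 8; 13 remain.
Put 16 in bin 9; 14 remain.
Put 14 in bin 9; 0 remain.
Put 13 in bin 8; 0 remain.
Put 12 in bin 7; 0 remain.
Put 12 in bin 10; 18 remain.
Put 11 in bin 10; 7 remain.
Put 11 in bin 11; 19 remain.
Put 10 in bin 6; 0 remain.
Put 10 in bin 11; 9 remain.
Put 8 in bin 11; 1 remain.
Final bins: [29] [28] [26] [23] [23] [20,10] [18,12] [17,13] [16,14] [12,11] [11,10,8].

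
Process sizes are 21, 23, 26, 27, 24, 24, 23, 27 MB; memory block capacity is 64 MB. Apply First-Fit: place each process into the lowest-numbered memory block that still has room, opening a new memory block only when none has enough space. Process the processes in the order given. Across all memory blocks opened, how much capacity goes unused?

61

memory block 1: place 21 MB, 43 MB left
memory block 1: place 23 MB, 20 MB left
memory block 2: place 26 MB, 38 MB left
memory block 2: place 27 MB, 11 MB left
memory block 3: place 24 MB, 40 MB left
memory block 3: place 24 MB, 16 MB left
memory block 4: place 23 MB, 41 MB left
memory block 4: place 27 MB, 14 MB left
4 memory blocks × 64 MB = 256 MB; used 195 MB; unused 61 MB.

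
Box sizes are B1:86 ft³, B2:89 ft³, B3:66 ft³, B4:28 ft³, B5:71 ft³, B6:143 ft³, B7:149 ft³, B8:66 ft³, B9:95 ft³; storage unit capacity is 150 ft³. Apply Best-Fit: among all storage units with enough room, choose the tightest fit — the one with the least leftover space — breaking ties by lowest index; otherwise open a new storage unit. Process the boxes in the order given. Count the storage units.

Put B1 (86 ft³) in storage unit 1; 64 ft³ remain.
Put B2 (89 ft³) in storage unit 2; 61 ft³ remain.
Put B3 (66 ft³) in storage unit 3; 84 ft³ remain.
Put B4 (28 ft³) in storage unit 2; 33 ft³ remain.
Put B5 (71 ft³) in storage unit 3; 13 ft³ remain.
Put B6 (143 ft³) in storage unit 4; 7 ft³ remain.
Put B7 (149 ft³) in storage unit 5; 1 ft³ remain.
Put B8 (66 ft³) in storage unit 6; 84 ft³ remain.
Put B9 (95 ft³) in storage unit 7; 55 ft³ remain.

7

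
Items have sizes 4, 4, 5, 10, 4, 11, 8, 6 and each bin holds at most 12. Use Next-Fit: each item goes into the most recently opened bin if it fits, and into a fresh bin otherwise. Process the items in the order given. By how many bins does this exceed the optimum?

2

Next-Fit: [4,4] [5] [10] [4] [11] [8] [6] → 7 bins.
Total size 52; any packing needs at least ⌈52/12⌉ = 5 bins.
An optimal packing achieves that bound: [11] [10] [8,4] [6,5] [4,4] → 5 bins.
Excess: 7 − 5 = 2.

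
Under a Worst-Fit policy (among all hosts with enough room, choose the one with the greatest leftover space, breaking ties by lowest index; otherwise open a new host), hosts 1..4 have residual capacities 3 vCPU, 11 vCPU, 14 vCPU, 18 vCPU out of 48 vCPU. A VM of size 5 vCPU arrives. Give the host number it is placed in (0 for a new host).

4

Hosts with room: host 2 (11 vCPU), host 3 (14 vCPU), host 4 (18 vCPU).
Most room is host 4 with 18 vCPU free.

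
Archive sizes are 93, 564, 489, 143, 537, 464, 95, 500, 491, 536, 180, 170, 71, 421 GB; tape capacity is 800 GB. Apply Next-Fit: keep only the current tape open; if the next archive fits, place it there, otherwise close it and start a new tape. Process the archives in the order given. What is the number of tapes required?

Put 93 GB in tape 1; 707 GB remain.
Put 564 GB in tape 1; 143 GB remain.
Put 489 GB in tape 2; 311 GB remain.
Put 143 GB in tape 2; 168 GB remain.
Put 537 GB in tape 3; 263 GB remain.
Put 464 GB in tape 4; 336 GB remain.
Put 95 GB in tape 4; 241 GB remain.
Put 500 GB in tape 5; 300 GB remain.
Put 491 GB in tape 6; 309 GB remain.
Put 536 GB in tape 7; 264 GB remain.
Put 180 GB in tape 7; 84 GB remain.
Put 170 GB in tape 8; 630 GB remain.
Put 71 GB in tape 8; 559 GB remain.
Put 421 GB in tape 8; 138 GB remain.
Final tapes: [93,564] [489,143] [537] [464,95] [500] [491] [536,180] [170,71,421].

8 tapes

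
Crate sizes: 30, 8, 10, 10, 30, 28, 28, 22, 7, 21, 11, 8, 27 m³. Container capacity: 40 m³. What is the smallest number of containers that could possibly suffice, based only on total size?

6 containers

Total size = 30 + 8 + 10 + 10 + 30 + 28 + 28 + 22 + 7 + 21 + 11 + 8 + 27 = 240 m³.
⌈240 / 40⌉ = 6.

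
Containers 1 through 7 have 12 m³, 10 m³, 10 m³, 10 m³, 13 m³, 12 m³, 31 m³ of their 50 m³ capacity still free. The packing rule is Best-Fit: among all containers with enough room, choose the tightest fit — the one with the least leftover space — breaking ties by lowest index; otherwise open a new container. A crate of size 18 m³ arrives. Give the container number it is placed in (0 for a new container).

7

Containers with room: container 7 (31 m³).
Tightest fit is container 7 with 31 m³ free.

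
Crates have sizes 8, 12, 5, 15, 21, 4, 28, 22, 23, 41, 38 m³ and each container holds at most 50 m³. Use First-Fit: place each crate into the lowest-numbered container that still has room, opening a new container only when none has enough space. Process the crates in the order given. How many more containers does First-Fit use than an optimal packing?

0

First-Fit: [8,12,5,15,4] [21,28] [22,23] [41] [38] → 5 containers.
Total size 217 m³; any packing needs at least ⌈217/50⌉ = 5 containers.
So 5 is already optimal.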